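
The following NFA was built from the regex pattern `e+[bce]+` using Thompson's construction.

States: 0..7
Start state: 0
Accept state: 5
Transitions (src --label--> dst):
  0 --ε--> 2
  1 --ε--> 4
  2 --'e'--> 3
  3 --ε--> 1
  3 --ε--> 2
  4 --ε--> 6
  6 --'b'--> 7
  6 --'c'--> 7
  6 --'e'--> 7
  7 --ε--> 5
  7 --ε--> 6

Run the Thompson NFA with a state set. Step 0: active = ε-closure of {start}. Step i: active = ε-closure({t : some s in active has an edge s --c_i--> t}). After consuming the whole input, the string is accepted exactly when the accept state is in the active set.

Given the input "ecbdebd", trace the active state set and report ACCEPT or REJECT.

start: ε-closure({0}) = {0,2}
'e' @ 1: {1,2,3,4,6}
'c' @ 2: {5,6,7}  [accepting]
'b' @ 3: {5,6,7}  [accepting]
'd' @ 4: {}  — no active states
rest 'ebd' ignored (set empty)
end set {} — state 5 not in

Answer: REJECT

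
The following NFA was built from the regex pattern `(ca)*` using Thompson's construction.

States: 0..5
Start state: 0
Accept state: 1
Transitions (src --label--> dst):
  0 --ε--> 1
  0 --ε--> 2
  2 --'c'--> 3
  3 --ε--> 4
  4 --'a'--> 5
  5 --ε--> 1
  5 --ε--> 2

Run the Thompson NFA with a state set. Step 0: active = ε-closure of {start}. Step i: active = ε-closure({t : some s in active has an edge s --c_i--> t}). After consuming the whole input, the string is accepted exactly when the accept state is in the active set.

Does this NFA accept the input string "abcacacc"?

Answer: REJECT

Steps:
start: ε-closure({0}) = {0,1,2}
'a' @ 1: {}  — no active states
rest 'bcacacc' ignored (set empty)
end set {} — state 1 not in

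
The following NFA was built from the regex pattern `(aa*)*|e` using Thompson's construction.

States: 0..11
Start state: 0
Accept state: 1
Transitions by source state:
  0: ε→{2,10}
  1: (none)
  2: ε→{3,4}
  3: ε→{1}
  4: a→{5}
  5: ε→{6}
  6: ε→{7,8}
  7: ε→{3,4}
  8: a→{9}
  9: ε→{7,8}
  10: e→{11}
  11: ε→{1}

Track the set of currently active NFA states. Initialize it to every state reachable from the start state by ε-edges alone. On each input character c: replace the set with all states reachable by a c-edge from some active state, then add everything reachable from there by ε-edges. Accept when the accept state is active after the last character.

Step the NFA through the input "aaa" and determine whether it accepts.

start: ε-closure({0}) = {0,1,2,3,4,10}
'a' @ 1: {1,3,4,5,6,7,8}  ✓accept
'a' @ 2: {1,3,4,5,6,7,8,9}  ✓accept
'a' @ 3: {1,3,4,5,6,7,8,9}  ✓accept
after full input: {1,3,4,5,6,7,8,9}  (accept=1 in)

Answer: ACCEPT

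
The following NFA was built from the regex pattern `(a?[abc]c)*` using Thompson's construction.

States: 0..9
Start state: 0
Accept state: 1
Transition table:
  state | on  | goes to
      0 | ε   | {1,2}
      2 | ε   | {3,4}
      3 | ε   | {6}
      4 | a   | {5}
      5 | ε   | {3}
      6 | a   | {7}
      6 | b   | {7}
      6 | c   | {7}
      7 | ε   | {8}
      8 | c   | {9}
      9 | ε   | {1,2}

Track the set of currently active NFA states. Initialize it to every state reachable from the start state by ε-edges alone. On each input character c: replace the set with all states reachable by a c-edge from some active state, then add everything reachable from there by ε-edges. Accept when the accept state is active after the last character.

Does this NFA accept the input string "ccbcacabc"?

Answer: ACCEPT

Trace:
S₀ = ε-closure({0}) = {0,1,2,3,4,6}
'c' @ 1: {7,8}
'c' @ 2: {1,2,3,4,6,9}  [accepting]
'b' @ 3: {7,8}
'c' @ 4: {1,2,3,4,6,9}  [accepting]
'a' @ 5: {3,5,6,7,8}
'c' @ 6: {1,2,3,4,6,7,8,9}  [accepting]
'a' @ 7: {3,5,6,7,8}
'b' @ 8: {7,8}
'c' @ 9: {1,2,3,4,6,9}  [accepting]
end set {1,2,3,4,6,9} — state 1 in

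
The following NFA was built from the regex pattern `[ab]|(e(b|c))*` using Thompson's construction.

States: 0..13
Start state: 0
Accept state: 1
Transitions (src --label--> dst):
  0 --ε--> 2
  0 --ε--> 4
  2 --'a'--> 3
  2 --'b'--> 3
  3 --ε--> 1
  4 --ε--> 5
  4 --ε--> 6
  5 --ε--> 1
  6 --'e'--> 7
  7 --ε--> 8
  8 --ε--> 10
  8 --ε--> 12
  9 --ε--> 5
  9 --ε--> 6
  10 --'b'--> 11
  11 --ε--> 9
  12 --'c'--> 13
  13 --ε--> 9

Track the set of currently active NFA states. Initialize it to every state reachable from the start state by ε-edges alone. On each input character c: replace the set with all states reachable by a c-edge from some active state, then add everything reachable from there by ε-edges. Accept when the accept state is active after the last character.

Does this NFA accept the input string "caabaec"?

Answer: REJECT

Trace:
S₀ = ε-closure({0}) = {0,1,2,4,5,6}
'c' @ 1: {}  — dead — no transitions
rest 'aabaec' ignored (set empty)
final: {}; accept 1 not in set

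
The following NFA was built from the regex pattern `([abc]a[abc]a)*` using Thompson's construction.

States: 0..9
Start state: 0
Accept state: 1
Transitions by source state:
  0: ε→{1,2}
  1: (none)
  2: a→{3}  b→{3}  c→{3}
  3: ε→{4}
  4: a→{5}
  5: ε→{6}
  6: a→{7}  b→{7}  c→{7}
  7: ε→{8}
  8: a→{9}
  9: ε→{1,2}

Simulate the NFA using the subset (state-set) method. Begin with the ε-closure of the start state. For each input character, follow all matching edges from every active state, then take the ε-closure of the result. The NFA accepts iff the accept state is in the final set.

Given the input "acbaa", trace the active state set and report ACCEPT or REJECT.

Answer: REJECT

Steps:
initial (ε-close {0}): {0,1,2}
'a' @ 1: {3,4}
'c' @ 2: {}  — dead — no transitions
rest 'baa' ignored (set empty)
final: {}; accept 1 not in set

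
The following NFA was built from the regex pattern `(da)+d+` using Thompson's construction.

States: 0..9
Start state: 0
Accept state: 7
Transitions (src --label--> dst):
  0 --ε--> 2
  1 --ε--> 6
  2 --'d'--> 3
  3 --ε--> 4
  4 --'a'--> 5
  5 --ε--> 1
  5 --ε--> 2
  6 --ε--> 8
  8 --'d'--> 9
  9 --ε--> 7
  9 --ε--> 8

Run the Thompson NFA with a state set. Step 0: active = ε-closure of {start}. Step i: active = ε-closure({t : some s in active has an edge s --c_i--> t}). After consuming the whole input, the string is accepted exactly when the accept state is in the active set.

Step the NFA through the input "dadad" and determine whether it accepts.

start: ε-closure({0}) = {0,2}
'd' @ 1: {3,4}
'a' @ 2: {1,2,5,6,8}
'd' @ 3: {3,4,7,8,9}  (accept∈set)
'a' @ 4: {1,2,5,6,8}
'd' @ 5: {3,4,7,8,9}  (accept∈set)
final: {3,4,7,8,9}; accept 7 in set

Answer: ACCEPT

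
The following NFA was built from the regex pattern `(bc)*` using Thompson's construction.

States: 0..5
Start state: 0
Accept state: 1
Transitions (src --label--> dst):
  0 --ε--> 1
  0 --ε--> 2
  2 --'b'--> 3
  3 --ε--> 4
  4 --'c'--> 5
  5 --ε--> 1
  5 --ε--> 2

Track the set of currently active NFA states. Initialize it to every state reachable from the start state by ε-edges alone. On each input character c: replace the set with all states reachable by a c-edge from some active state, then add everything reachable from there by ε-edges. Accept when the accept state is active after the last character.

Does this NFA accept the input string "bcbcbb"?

Answer: REJECT

Steps:
start: ε-closure({0}) = {0,1,2}
'b' @ 1: {3,4}
'c' @ 2: {1,2,5}  ✓accept
'b' @ 3: {3,4}
'c' @ 4: {1,2,5}  ✓accept
'b' @ 5: {3,4}
'b' @ 6: {}  — no active states
end set {} — state 1 not in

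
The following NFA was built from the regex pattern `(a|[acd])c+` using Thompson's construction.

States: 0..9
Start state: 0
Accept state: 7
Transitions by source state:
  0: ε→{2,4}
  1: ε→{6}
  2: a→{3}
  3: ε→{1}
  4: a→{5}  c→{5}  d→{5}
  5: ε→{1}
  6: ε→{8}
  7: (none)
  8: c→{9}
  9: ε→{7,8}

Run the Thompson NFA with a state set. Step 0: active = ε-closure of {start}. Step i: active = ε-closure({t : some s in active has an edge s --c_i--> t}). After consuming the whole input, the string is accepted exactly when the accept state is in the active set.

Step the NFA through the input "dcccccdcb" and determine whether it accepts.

Answer: REJECT

Steps:
S₀ = ε-closure({0}) = {0,2,4}
'd' @ 1: {1,5,6,8}
'c' @ 2: {7,8,9}  [accepting]
'c' @ 3: {7,8,9}  [accepting]
'c' @ 4: {7,8,9}  [accepting]
'c' @ 5: {7,8,9}  [accepting]
'c' @ 6: {7,8,9}  [accepting]
'd' @ 7: {}  — state set empty
rest 'cb' ignored (set empty)
end set {} — state 7 not in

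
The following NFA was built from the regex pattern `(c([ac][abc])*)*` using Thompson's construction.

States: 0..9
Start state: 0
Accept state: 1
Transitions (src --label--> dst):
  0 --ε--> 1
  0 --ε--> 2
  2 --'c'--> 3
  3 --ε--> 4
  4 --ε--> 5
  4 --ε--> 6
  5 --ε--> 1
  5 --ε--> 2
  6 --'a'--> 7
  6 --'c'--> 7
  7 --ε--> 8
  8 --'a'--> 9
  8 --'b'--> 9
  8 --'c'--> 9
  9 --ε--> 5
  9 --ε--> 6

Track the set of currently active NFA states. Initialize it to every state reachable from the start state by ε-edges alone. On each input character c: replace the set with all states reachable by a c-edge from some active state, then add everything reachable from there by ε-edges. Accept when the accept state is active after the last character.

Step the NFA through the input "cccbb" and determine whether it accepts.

S₀ = ε-closure({0}) = {0,1,2}
'c' @ 1: {1,2,3,4,5,6}  [accepting]
'c' @ 2: {1,2,3,4,5,6,7,8}  [accepting]
'c' @ 3: {1,2,3,4,5,6,7,8,9}  [accepting]
'b' @ 4: {1,2,5,6,9}  [accepting]
'b' @ 5: {}  — state set empty
end set {} — state 1 not in

Answer: REJECT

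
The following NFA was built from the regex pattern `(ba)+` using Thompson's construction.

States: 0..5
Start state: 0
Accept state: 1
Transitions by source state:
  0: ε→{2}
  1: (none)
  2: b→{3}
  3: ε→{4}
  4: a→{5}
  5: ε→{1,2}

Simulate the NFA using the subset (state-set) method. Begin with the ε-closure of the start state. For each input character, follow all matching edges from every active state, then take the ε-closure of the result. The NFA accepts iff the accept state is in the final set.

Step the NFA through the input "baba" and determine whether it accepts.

Answer: ACCEPT

Steps:
initial (ε-close {0}): {0,2}
'b' @ 1: {3,4}
'a' @ 2: {1,2,5}  [accepting]
'b' @ 3: {3,4}
'a' @ 4: {1,2,5}  [accepting]
end set {1,2,5} — state 1 in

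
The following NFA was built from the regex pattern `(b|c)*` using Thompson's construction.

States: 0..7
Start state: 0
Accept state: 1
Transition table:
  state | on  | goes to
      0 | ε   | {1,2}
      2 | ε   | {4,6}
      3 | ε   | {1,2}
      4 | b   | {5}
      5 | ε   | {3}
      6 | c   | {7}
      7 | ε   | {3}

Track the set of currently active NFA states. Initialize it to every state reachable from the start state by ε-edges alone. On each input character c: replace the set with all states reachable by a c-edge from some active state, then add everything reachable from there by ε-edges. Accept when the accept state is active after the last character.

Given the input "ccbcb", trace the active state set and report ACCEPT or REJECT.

Answer: ACCEPT

Derivation:
S₀ = ε-closure({0}) = {0,1,2,4,6}
'c' @ 1: {1,2,3,4,6,7}  (accept∈set)
'c' @ 2: {1,2,3,4,6,7}  (accept∈set)
'b' @ 3: {1,2,3,4,5,6}  (accept∈set)
'c' @ 4: {1,2,3,4,6,7}  (accept∈set)
'b' @ 5: {1,2,3,4,5,6}  (accept∈set)
final: {1,2,3,4,5,6}; accept 1 in set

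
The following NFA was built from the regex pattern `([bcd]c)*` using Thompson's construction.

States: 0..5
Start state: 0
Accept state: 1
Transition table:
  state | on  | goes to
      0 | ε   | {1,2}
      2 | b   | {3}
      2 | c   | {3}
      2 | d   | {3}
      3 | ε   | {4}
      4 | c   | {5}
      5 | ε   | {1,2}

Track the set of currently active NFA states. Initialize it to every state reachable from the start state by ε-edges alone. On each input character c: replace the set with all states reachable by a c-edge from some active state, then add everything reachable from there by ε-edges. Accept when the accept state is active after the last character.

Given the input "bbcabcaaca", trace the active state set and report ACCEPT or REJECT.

start: ε-closure({0}) = {0,1,2}
'b' @ 1: {3,4}
'b' @ 2: {}  — no active states
rest 'cabcaaca' ignored (set empty)
end set {} — state 1 not in

Answer: REJECT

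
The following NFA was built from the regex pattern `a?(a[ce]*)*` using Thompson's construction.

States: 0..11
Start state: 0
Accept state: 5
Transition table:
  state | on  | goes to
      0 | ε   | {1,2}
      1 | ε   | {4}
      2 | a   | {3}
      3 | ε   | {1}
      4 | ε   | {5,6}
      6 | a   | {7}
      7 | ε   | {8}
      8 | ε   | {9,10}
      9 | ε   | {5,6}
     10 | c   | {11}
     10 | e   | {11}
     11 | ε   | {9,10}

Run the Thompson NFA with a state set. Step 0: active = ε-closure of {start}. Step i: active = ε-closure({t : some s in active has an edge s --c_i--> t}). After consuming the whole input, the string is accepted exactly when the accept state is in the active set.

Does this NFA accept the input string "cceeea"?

Answer: REJECT

Trace:
S₀ = ε-closure({0}) = {0,1,2,4,5,6}
'c' @ 1: {}  — state set empty
rest 'ceeea' ignored (set empty)
end set {} — state 5 not in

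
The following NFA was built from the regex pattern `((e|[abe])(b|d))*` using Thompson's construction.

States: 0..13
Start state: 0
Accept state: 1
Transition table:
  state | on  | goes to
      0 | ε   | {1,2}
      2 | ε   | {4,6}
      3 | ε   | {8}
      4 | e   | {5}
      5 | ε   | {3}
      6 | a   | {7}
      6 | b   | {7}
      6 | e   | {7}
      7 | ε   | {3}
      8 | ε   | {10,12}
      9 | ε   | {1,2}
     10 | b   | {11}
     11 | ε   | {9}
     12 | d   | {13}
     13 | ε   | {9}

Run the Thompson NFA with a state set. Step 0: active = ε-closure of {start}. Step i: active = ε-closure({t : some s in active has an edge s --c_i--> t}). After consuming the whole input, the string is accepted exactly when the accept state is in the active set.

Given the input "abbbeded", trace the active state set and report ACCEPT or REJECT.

initial (ε-close {0}): {0,1,2,4,6}
'a' @ 1: {3,7,8,10,12}
'b' @ 2: {1,2,4,6,9,11}  ✓accept
'b' @ 3: {3,7,8,10,12}
'b' @ 4: {1,2,4,6,9,11}  ✓accept
'e' @ 5: {3,5,7,8,10,12}
'd' @ 6: {1,2,4,6,9,13}  ✓accept
'e' @ 7: {3,5,7,8,10,12}
'd' @ 8: {1,2,4,6,9,13}  ✓accept
final: {1,2,4,6,9,13}; accept 1 in set

Answer: ACCEPT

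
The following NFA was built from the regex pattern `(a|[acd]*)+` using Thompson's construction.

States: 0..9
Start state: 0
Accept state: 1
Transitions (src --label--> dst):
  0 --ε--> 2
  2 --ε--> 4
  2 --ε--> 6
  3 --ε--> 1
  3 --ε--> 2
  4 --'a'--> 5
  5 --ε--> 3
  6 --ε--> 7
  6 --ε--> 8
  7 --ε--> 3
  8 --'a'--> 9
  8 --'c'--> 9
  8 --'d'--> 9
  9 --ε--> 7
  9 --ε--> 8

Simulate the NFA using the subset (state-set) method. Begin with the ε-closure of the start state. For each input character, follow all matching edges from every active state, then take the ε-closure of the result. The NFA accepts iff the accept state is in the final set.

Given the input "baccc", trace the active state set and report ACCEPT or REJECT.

Answer: REJECT

Trace:
start: ε-closure({0}) = {0,1,2,3,4,6,7,8}
'b' @ 1: {}  — dead — no transitions
rest 'accc' ignored (set empty)
final: {}; accept 1 not in set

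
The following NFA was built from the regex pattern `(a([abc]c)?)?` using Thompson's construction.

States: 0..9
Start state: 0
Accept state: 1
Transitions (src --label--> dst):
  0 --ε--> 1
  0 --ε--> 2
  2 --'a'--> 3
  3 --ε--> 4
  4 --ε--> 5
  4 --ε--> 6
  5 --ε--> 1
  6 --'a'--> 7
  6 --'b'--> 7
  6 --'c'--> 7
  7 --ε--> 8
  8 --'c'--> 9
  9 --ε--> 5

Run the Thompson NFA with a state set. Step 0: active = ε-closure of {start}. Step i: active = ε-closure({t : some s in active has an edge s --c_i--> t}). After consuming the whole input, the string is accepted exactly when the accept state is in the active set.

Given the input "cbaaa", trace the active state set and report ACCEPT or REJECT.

start: ε-closure({0}) = {0,1,2}
'c' @ 1: {}  — state set empty
rest 'baaa' ignored (set empty)
after full input: {}  (accept=1 not in)

Answer: REJECT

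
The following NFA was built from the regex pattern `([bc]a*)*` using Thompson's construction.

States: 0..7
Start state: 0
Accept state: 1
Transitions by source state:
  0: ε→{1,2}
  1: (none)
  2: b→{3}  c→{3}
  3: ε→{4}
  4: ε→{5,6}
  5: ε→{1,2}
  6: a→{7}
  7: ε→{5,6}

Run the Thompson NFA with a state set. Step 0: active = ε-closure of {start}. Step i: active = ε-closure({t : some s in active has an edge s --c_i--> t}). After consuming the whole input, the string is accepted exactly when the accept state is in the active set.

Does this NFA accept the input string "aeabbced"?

Answer: REJECT

Trace:
S₀ = ε-closure({0}) = {0,1,2}
'a' @ 1: {}  — state set empty
rest 'eabbced' ignored (set empty)
end set {} — state 1 not in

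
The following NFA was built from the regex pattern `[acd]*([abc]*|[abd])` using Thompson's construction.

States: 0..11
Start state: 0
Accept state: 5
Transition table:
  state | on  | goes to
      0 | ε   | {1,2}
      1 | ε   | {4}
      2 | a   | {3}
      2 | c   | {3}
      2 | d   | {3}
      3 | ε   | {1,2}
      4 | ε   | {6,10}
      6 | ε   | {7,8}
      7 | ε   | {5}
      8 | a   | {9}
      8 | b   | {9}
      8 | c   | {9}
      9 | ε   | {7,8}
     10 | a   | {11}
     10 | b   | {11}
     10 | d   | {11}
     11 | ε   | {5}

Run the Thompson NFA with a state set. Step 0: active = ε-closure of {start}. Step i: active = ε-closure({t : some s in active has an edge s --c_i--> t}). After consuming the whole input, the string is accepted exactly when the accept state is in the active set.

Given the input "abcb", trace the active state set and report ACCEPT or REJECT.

S₀ = ε-closure({0}) = {0,1,2,4,5,6,7,8,10}
'a' @ 1: {1,2,3,4,5,6,7,8,9,10,11}  ✓accept
'b' @ 2: {5,7,8,9,11}  ✓accept
'c' @ 3: {5,7,8,9}  ✓accept
'b' @ 4: {5,7,8,9}  ✓accept
end set {5,7,8,9} — state 5 in

Answer: ACCEPT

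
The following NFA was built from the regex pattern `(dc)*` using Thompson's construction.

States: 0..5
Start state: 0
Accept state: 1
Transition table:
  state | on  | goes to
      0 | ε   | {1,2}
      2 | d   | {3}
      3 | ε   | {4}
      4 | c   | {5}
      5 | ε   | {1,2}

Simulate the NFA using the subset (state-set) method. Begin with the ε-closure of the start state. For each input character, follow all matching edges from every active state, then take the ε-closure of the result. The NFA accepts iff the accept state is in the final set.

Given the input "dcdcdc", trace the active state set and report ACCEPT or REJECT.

start: ε-closure({0}) = {0,1,2}
'd' @ 1: {3,4}
'c' @ 2: {1,2,5}  ✓accept
'd' @ 3: {3,4}
'c' @ 4: {1,2,5}  ✓accept
'd' @ 5: {3,4}
'c' @ 6: {1,2,5}  ✓accept
end set {1,2,5} — state 1 in

Answer: ACCEPT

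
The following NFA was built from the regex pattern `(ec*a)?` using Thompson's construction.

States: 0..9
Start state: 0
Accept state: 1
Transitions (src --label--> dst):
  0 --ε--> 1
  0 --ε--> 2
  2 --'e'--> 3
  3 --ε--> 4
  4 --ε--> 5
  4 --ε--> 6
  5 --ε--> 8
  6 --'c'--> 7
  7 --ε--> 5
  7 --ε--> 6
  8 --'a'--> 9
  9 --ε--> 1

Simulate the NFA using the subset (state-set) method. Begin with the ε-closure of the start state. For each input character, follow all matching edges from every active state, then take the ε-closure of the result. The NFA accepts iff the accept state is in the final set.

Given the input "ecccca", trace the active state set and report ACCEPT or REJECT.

Answer: ACCEPT

Derivation:
S₀ = ε-closure({0}) = {0,1,2}
'e' @ 1: {3,4,5,6,8}
'c' @ 2: {5,6,7,8}
'c' @ 3: {5,6,7,8}
'c' @ 4: {5,6,7,8}
'c' @ 5: {5,6,7,8}
'a' @ 6: {1,9}  ✓accept
end set {1,9} — state 1 in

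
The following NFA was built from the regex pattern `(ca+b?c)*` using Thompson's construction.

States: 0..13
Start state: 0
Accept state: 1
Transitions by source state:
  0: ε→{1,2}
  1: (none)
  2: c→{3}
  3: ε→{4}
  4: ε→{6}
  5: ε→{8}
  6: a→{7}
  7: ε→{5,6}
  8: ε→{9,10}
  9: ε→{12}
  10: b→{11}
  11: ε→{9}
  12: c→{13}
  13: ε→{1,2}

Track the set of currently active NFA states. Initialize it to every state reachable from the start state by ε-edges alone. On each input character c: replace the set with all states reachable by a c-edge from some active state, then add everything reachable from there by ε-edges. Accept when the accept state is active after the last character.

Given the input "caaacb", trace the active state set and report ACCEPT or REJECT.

initial (ε-close {0}): {0,1,2}
'c' @ 1: {3,4,6}
'a' @ 2: {5,6,7,8,9,10,12}
'a' @ 3: {5,6,7,8,9,10,12}
'a' @ 4: {5,6,7,8,9,10,12}
'c' @ 5: {1,2,13}  ✓accept
'b' @ 6: {}  — dead — no transitions
after full input: {}  (accept=1 not in)

Answer: REJECT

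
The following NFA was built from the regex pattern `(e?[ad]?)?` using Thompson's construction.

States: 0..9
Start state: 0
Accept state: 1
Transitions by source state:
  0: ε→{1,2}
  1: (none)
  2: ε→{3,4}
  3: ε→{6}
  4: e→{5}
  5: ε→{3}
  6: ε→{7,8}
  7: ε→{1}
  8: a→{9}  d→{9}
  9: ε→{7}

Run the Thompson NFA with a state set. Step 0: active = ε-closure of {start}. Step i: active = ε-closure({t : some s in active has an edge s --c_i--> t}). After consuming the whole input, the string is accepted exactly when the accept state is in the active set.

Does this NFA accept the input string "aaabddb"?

Answer: REJECT

Derivation:
start: ε-closure({0}) = {0,1,2,3,4,6,7,8}
'a' @ 1: {1,7,9}  [accepting]
'a' @ 2: {}  — dead — no transitions
rest 'abddb' ignored (set empty)
end set {} — state 1 not in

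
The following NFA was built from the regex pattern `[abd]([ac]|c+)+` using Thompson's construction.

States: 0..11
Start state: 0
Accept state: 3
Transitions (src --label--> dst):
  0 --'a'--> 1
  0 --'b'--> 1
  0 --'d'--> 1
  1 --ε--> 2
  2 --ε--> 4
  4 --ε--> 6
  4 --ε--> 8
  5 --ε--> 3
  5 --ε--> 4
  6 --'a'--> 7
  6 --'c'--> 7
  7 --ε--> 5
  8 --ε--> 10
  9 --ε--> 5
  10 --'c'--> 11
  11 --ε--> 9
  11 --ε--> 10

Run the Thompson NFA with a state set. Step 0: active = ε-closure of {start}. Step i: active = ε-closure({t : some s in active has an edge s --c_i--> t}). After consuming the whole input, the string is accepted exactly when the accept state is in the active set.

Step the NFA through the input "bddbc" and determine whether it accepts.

Answer: REJECT

Trace:
initial (ε-close {0}): {0}
'b' @ 1: {1,2,4,6,8,10}
'd' @ 2: {}  — no active states
rest 'dbc' ignored (set empty)
end set {} — state 3 not in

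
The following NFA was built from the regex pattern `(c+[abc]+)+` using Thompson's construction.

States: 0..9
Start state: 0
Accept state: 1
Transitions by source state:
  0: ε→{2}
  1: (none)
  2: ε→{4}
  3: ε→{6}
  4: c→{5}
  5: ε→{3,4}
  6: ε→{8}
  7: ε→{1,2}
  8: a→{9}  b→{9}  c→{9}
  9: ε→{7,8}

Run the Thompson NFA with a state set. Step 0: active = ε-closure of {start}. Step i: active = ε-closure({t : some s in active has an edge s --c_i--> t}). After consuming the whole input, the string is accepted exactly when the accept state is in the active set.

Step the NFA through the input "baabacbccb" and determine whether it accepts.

Answer: REJECT

Derivation:
initial (ε-close {0}): {0,2,4}
'b' @ 1: {}  — dead — no transitions
rest 'aabacbccb' ignored (set empty)
final: {}; accept 1 not in set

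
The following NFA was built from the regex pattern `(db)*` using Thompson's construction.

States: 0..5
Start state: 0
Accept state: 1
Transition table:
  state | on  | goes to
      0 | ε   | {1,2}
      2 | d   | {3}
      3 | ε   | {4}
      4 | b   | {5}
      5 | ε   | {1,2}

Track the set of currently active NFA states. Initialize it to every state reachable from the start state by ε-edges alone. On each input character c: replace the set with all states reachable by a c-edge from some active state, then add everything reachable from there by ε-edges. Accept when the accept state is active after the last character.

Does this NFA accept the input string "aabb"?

S₀ = ε-closure({0}) = {0,1,2}
'a' @ 1: {}  — dead — no transitions
rest 'abb' ignored (set empty)
end set {} — state 1 not in

Answer: REJECT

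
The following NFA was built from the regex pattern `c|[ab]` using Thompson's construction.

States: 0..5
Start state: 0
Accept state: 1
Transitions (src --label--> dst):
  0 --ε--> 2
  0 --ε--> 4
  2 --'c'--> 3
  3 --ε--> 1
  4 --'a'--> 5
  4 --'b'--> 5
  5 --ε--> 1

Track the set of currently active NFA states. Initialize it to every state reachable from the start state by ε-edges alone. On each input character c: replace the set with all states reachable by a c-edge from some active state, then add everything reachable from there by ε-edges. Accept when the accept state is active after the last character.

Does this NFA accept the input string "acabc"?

initial (ε-close {0}): {0,2,4}
'a' @ 1: {1,5}  [accepting]
'c' @ 2: {}  — dead — no transitions
rest 'abc' ignored (set empty)
end set {} — state 1 not in

Answer: REJECT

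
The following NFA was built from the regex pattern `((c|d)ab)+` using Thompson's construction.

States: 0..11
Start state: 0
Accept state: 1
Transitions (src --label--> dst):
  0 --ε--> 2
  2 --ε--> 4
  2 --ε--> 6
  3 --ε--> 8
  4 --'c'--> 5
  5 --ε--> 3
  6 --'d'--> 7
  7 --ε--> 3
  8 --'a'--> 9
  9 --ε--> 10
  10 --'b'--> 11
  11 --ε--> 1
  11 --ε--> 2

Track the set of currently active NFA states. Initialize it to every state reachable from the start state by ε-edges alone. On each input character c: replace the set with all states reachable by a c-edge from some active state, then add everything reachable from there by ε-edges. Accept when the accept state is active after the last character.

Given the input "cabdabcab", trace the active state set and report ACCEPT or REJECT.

start: ε-closure({0}) = {0,2,4,6}
'c' @ 1: {3,5,8}
'a' @ 2: {9,10}
'b' @ 3: {1,2,4,6,11}  [accepting]
'd' @ 4: {3,7,8}
'a' @ 5: {9,10}
'b' @ 6: {1,2,4,6,11}  [accepting]
'c' @ 7: {3,5,8}
'a' @ 8: {9,10}
'b' @ 9: {1,2,4,6,11}  [accepting]
end set {1,2,4,6,11} — state 1 in

Answer: ACCEPT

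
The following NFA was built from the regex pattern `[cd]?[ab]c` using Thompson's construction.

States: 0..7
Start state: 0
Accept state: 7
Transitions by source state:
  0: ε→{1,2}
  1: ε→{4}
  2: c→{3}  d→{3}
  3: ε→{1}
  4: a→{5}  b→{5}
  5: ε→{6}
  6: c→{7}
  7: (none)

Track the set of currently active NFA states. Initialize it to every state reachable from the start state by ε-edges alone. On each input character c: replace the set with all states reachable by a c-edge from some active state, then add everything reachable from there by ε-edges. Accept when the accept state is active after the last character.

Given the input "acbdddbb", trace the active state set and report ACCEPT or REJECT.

start: ε-closure({0}) = {0,1,2,4}
'a' @ 1: {5,6}
'c' @ 2: {7}  (accept∈set)
'b' @ 3: {}  — dead — no transitions
rest 'dddbb' ignored (set empty)
end set {} — state 7 not in

Answer: REJECT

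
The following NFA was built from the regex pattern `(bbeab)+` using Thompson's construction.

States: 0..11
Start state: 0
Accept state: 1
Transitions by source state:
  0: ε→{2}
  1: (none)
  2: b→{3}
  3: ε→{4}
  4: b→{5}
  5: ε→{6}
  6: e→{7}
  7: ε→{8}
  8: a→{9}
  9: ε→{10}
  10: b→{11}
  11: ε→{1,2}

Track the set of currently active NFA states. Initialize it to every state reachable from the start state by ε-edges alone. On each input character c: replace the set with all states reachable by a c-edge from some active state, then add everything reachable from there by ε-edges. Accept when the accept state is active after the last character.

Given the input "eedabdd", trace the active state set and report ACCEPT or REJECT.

Answer: REJECT

Trace:
start: ε-closure({0}) = {0,2}
'e' @ 1: {}  — dead — no transitions
rest 'edabdd' ignored (set empty)
final: {}; accept 1 not in set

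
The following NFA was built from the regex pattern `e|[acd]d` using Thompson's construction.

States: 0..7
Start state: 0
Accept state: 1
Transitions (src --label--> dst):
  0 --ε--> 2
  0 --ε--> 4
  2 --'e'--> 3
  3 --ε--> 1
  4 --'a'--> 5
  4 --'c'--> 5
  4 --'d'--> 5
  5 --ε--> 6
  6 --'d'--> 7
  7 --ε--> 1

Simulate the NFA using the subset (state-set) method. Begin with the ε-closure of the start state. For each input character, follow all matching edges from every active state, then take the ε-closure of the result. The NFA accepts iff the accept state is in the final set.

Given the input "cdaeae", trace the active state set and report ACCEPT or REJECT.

initial (ε-close {0}): {0,2,4}
'c' @ 1: {5,6}
'd' @ 2: {1,7}  ✓accept
'a' @ 3: {}  — dead — no transitions
rest 'eae' ignored (set empty)
end set {} — state 1 not in

Answer: REJECT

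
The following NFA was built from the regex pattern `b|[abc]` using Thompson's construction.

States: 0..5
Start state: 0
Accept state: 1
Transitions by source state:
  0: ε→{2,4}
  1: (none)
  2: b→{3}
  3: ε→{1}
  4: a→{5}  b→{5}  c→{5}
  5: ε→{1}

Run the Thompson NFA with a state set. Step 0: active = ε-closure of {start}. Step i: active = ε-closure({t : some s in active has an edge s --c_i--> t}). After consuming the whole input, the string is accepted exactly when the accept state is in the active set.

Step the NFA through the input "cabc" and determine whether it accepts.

initial (ε-close {0}): {0,2,4}
'c' @ 1: {1,5}  [accepting]
'a' @ 2: {}  — state set empty
rest 'bc' ignored (set empty)
end set {} — state 1 not in

Answer: REJECT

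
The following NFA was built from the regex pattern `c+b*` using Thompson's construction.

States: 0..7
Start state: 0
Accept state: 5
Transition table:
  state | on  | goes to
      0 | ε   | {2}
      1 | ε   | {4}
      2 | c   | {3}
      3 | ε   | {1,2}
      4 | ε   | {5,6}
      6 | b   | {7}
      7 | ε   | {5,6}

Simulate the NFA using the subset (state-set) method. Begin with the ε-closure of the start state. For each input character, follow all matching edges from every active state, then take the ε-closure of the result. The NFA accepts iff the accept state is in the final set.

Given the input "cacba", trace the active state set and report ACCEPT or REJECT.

Answer: REJECT

Steps:
initial (ε-close {0}): {0,2}
'c' @ 1: {1,2,3,4,5,6}  ✓accept
'a' @ 2: {}  — state set empty
rest 'cba' ignored (set empty)
final: {}; accept 5 not in set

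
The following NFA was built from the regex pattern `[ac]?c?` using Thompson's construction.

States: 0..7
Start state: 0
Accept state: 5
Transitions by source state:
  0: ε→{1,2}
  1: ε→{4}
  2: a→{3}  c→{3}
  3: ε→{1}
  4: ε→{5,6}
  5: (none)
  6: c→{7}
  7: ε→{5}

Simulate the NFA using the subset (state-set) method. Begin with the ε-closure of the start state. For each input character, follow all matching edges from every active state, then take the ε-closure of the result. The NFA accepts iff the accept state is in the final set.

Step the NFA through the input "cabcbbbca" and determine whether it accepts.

S₀ = ε-closure({0}) = {0,1,2,4,5,6}
'c' @ 1: {1,3,4,5,6,7}  (accept∈set)
'a' @ 2: {}  — no active states
rest 'bcbbbca' ignored (set empty)
final: {}; accept 5 not in set

Answer: REJECT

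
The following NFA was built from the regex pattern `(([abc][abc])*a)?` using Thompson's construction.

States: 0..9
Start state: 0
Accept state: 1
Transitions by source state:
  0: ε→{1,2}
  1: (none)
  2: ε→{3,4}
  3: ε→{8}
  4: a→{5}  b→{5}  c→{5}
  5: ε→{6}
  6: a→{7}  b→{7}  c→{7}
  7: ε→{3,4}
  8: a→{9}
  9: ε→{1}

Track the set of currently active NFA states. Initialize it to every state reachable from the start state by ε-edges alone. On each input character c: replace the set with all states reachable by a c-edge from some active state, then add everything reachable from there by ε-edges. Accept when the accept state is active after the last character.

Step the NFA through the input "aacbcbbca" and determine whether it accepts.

start: ε-closure({0}) = {0,1,2,3,4,8}
'a' @ 1: {1,5,6,9}  [accepting]
'a' @ 2: {3,4,7,8}
'c' @ 3: {5,6}
'b' @ 4: {3,4,7,8}
'c' @ 5: {5,6}
'b' @ 6: {3,4,7,8}
'b' @ 7: {5,6}
'c' @ 8: {3,4,7,8}
'a' @ 9: {1,5,6,9}  [accepting]
end set {1,5,6,9} — state 1 in

Answer: ACCEPT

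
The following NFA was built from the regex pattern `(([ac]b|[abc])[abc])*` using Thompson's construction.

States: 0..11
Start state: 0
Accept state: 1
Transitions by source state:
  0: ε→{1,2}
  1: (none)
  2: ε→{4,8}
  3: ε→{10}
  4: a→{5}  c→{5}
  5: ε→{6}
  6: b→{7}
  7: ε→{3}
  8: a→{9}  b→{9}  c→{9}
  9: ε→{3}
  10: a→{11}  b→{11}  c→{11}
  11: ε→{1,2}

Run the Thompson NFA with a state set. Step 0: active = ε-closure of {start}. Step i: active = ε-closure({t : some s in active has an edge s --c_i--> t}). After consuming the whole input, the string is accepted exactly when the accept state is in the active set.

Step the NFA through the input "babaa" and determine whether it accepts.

S₀ = ε-closure({0}) = {0,1,2,4,8}
'b' @ 1: {3,9,10}
'a' @ 2: {1,2,4,8,11}  (accept∈set)
'b' @ 3: {3,9,10}
'a' @ 4: {1,2,4,8,11}  (accept∈set)
'a' @ 5: {3,5,6,9,10}
final: {3,5,6,9,10}; accept 1 not in set

Answer: REJECT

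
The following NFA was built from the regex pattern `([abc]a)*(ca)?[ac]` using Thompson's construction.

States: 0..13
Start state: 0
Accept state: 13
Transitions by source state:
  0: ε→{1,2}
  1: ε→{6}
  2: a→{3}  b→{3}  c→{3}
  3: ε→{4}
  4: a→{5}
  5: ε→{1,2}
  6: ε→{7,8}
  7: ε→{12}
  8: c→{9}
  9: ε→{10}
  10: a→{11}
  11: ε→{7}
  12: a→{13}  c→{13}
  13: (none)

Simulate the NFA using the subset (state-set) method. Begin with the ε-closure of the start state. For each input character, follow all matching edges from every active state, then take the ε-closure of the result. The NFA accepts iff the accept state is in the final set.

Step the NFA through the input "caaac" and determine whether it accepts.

Answer: ACCEPT

Trace:
initial (ε-close {0}): {0,1,2,6,7,8,12}
'c' @ 1: {3,4,9,10,13}  [accepting]
'a' @ 2: {1,2,5,6,7,8,11,12}
'a' @ 3: {3,4,13}  [accepting]
'a' @ 4: {1,2,5,6,7,8,12}
'c' @ 5: {3,4,9,10,13}  [accepting]
final: {3,4,9,10,13}; accept 13 in set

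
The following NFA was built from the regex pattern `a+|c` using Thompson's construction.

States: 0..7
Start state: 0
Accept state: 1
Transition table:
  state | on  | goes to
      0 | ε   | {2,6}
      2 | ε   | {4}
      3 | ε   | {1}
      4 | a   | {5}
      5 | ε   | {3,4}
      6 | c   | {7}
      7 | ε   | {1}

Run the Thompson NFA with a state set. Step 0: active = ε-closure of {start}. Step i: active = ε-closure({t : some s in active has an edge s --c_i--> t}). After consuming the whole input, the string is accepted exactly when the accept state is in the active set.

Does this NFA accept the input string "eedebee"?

Answer: REJECT

Derivation:
S₀ = ε-closure({0}) = {0,2,4,6}
'e' @ 1: {}  — dead — no transitions
rest 'edebee' ignored (set empty)
final: {}; accept 1 not in set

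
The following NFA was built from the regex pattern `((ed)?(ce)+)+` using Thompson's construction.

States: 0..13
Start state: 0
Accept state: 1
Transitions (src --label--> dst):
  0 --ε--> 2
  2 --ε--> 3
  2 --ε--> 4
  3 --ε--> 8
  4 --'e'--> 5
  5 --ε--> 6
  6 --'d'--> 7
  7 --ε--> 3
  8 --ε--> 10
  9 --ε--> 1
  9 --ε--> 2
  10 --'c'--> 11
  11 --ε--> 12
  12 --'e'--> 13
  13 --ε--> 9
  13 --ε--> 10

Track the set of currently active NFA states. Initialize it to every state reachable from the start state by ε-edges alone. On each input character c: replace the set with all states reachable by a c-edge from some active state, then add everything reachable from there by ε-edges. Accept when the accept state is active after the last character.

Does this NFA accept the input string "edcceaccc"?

initial (ε-close {0}): {0,2,3,4,8,10}
'e' @ 1: {5,6}
'd' @ 2: {3,7,8,10}
'c' @ 3: {11,12}
'c' @ 4: {}  — dead — no transitions
rest 'eaccc' ignored (set empty)
after full input: {}  (accept=1 not in)

Answer: REJECT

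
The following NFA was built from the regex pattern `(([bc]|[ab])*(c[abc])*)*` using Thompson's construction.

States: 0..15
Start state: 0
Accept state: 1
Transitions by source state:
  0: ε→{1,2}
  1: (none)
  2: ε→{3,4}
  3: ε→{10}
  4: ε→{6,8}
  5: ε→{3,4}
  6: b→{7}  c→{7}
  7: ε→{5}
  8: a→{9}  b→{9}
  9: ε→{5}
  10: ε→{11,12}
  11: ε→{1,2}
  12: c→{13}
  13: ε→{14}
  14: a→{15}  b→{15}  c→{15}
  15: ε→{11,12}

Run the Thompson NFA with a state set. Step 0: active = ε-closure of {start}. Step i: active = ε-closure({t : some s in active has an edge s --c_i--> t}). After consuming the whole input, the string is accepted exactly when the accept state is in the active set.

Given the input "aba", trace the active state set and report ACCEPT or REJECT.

Answer: ACCEPT

Steps:
start: ε-closure({0}) = {0,1,2,3,4,6,8,10,11,12}
'a' @ 1: {1,2,3,4,5,6,8,9,10,11,12}  [accepting]
'b' @ 2: {1,2,3,4,5,6,7,8,9,10,11,12}  [accepting]
'a' @ 3: {1,2,3,4,5,6,8,9,10,11,12}  [accepting]
after full input: {1,2,3,4,5,6,8,9,10,11,12}  (accept=1 in)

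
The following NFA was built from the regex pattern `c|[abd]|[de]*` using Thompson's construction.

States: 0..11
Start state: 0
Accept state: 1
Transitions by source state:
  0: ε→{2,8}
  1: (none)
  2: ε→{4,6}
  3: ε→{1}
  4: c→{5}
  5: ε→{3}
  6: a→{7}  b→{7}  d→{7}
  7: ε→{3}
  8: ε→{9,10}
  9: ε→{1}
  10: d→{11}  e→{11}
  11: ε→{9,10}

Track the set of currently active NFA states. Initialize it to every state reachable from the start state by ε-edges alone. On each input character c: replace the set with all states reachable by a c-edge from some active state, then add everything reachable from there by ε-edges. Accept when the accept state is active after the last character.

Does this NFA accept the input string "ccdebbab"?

S₀ = ε-closure({0}) = {0,1,2,4,6,8,9,10}
'c' @ 1: {1,3,5}  ✓accept
'c' @ 2: {}  — no active states
rest 'debbab' ignored (set empty)
final: {}; accept 1 not in set

Answer: REJECT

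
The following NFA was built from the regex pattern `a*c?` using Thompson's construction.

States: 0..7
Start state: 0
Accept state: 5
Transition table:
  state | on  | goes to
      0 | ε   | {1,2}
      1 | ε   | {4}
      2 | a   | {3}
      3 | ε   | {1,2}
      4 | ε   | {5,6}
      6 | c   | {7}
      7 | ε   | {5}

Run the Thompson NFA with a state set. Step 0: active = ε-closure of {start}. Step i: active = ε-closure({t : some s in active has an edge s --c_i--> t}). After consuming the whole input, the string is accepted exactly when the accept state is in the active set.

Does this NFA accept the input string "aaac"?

S₀ = ε-closure({0}) = {0,1,2,4,5,6}
'a' @ 1: {1,2,3,4,5,6}  ✓accept
'a' @ 2: {1,2,3,4,5,6}  ✓accept
'a' @ 3: {1,2,3,4,5,6}  ✓accept
'c' @ 4: {5,7}  ✓accept
end set {5,7} — state 5 in

Answer: ACCEPT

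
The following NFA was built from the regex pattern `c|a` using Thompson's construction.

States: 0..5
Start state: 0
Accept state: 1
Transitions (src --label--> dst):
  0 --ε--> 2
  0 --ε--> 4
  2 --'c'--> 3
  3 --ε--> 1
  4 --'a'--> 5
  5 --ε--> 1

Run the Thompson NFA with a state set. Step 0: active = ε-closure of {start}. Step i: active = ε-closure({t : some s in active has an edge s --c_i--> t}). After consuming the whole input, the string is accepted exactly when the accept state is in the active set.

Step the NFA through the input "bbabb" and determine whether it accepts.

Answer: REJECT

Trace:
initial (ε-close {0}): {0,2,4}
'b' @ 1: {}  — dead — no transitions
rest 'babb' ignored (set empty)
after full input: {}  (accept=1 not in)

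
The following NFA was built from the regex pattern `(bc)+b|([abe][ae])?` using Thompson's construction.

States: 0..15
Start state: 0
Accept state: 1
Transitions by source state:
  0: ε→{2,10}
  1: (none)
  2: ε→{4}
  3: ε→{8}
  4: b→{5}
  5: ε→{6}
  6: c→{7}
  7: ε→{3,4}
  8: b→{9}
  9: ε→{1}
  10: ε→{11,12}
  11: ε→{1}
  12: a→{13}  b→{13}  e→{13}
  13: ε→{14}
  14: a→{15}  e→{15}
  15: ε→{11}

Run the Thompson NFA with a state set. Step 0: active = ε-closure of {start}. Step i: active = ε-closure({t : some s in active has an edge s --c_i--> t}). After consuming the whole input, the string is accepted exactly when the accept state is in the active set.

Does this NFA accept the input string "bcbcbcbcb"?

start: ε-closure({0}) = {0,1,2,4,10,11,12}
'b' @ 1: {5,6,13,14}
'c' @ 2: {3,4,7,8}
'b' @ 3: {1,5,6,9}  [accepting]
'c' @ 4: {3,4,7,8}
'b' @ 5: {1,5,6,9}  [accepting]
'c' @ 6: {3,4,7,8}
'b' @ 7: {1,5,6,9}  [accepting]
'c' @ 8: {3,4,7,8}
'b' @ 9: {1,5,6,9}  [accepting]
end set {1,5,6,9} — state 1 in

Answer: ACCEPT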